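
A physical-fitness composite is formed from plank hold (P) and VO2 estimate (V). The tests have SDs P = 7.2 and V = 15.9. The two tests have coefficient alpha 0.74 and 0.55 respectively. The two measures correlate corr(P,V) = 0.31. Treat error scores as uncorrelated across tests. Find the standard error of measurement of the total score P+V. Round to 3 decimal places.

Var(total) = 304.65 + 70.9776 = 375.628.
True-score variance = 177.407 + 70.9776 = 248.385, so reliability = 0.6613.
Error variance = 375.628 − 248.385 = 127.243; SEM = √127.243 = 11.280.

11.280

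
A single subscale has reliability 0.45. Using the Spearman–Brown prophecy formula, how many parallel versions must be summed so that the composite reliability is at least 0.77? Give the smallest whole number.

5

k ≥ ρ*(1−ρ₁)/(ρ₁(1−ρ*)) = 0.77·0.55 / (0.45·0.23) = 4.092.
Smallest integer k = 5.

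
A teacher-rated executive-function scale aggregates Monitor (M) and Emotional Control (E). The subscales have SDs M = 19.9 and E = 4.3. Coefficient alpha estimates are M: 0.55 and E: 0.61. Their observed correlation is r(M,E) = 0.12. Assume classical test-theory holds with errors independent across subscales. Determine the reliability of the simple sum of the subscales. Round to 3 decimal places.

Var(M+E) = 19.9² + 4.3² + 2·[19.9·4.3·0.12] = 414.5 + 20.5368 = 435.037.
With uncorrelated errors the cross-covariances are all true-score covariance, so they carry over unchanged; only the diagonal terms shrink to ρᵢσᵢ².
True-score variance = [19.9²·0.55 + 4.3²·0.61] + 20.5368 = 229.084 + 20.5368 = 249.621.
Reliability = 249.621 / 435.037 = 0.574.

0.574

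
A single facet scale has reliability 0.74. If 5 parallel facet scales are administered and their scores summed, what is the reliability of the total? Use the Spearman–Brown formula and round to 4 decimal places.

ρ_k = kρ / (1 + (k−1)ρ) = 5·0.74 / (1 + 4·0.74) = 3.700 / 3.960 = 0.9343.

0.9343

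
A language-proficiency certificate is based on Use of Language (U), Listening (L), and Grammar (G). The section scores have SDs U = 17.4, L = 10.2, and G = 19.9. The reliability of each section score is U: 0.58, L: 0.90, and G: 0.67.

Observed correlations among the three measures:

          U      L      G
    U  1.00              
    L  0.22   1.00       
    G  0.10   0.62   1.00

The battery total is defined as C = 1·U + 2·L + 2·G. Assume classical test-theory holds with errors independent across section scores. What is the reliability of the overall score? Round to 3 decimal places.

Var(C) = 17.4² + 2²·10.2² + 2²·19.9² + 2·[2·17.4·10.2·0.22 + 2·17.4·19.9·0.10 + 4·10.2·19.9·0.62] = 2302.96 + 1301.47 = 3604.43.
Because errors are independent across components, Cov(Tᵢ,Tⱼ) = Cov(Xᵢ,Xⱼ); the off-diagonal part of the true-score variance is the same as above.
True-score variance = [17.4²·0.58 + 2²·10.2²·0.90 + 2²·19.9²·0.67] + 1301.47 = 1611.45 + 1301.47 = 2912.92.
Reliability = 2912.92 / 3604.43 = 0.808.

0.808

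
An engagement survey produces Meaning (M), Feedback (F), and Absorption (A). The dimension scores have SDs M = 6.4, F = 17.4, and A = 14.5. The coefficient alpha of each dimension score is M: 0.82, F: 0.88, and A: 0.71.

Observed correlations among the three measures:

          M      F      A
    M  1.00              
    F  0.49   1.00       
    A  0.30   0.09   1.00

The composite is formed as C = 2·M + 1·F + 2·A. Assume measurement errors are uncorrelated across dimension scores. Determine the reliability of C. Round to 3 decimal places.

Var(C) = 2²·6.4² + 17.4² + 2²·14.5² + 2·[2·6.4·17.4·0.49 + 4·6.4·14.5·0.30 + 2·17.4·14.5·0.09] = 1307.6 + 531.814 = 1839.41.
With uncorrelated errors the cross-covariances are all true-score covariance, so they carry over unchanged; only the diagonal terms shrink to ρᵢσᵢ².
True-score variance = [2²·6.4²·0.82 + 17.4²·0.88 + 2²·14.5²·0.71] + 531.814 = 997.888 + 531.814 = 1529.7.
Reliability = 1529.7 / 1839.41 = 0.832.

0.832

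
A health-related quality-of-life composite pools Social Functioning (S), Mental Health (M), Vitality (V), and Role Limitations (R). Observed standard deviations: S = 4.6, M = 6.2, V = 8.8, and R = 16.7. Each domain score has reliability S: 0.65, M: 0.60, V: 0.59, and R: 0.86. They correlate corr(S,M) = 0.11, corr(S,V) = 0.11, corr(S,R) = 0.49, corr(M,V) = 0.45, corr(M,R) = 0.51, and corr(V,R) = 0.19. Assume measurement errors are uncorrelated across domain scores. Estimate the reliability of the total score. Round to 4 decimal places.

Var(S+M+V+R) = 4.6² + 6.2² + 8.8² + 16.7² + 2·[4.6·6.2·0.11 + 4.6·8.8·0.11 + 4.6·16.7·0.49 + 6.2·8.8·0.45 + 6.2·16.7·0.51 + 8.8·16.7·0.19] = 415.93 + 301.023 = 716.953.
Under uncorrelated errors the observed covariances equal the true-score covariances, so only the own-variance terms attenuate.
True-score variance = [4.6²·0.65 + 6.2²·0.60 + 8.8²·0.59 + 16.7²·0.86] + 301.023 = 322.353 + 301.023 = 623.376.
Reliability = 623.376 / 716.953 = 0.8695.

0.8695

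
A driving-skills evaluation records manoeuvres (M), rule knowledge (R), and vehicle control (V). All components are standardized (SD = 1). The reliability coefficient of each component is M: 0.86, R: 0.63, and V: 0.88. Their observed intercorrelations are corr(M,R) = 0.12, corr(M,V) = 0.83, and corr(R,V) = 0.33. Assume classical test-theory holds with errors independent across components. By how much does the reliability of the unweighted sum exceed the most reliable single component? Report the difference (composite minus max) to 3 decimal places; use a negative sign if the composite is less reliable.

0.007

Var(sum) = 3 + 2.56 = 5.56; true-score variance = 2.37 + 2.56 = 4.93; composite reliability = 0.8867.
Max component reliability = 0.8800.
Difference = 0.8867 − 0.8800 = 0.007.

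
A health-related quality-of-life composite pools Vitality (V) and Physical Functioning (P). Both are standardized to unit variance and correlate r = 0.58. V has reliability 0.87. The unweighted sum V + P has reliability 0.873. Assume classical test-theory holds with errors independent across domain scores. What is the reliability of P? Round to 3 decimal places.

0.729

Var(V+P) = 2 + 2·0.58 = 3.160.
True-score variance = ρ_V + ρ_P + 2·0.58, so 0.873 = (0.87 + ρ_P + 1.16) / 3.160.
ρ_P = 0.873·3.160 − 0.87 − 1.16 = 0.729.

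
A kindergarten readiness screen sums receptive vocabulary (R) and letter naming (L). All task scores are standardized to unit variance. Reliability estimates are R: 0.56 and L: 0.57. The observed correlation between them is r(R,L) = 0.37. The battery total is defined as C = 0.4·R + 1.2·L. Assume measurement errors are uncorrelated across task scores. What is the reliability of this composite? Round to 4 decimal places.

Var(C) = 0.4² + 1.2² + 2·[0.48·0.37] = 1.6 + 0.3552 = 1.9552.
Because errors are independent across components, Cov(Tᵢ,Tⱼ) = Cov(Xᵢ,Xⱼ); the off-diagonal part of the true-score variance is the same as above.
True-score variance = [0.4²·0.56 + 1.2²·0.57] + 0.3552 = 0.9104 + 0.3552 = 1.2656.
Reliability = 1.2656 / 1.9552 = 0.6473.

0.6473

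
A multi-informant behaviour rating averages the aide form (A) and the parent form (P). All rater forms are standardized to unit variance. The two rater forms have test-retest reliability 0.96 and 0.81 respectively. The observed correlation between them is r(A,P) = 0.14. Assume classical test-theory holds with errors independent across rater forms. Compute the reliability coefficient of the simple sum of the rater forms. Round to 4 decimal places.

0.8991

Var(A+P) = 2 + 2·[0.14] = 2 + 0.28 = 2.28.
With uncorrelated errors the cross-covariances are all true-score covariance, so they carry over unchanged; only the diagonal terms shrink to ρᵢσᵢ².
True-score variance = [0.96 + 0.81] + 0.28 = 1.77 + 0.28 = 2.05.
Reliability = 2.05 / 2.28 = 0.8991.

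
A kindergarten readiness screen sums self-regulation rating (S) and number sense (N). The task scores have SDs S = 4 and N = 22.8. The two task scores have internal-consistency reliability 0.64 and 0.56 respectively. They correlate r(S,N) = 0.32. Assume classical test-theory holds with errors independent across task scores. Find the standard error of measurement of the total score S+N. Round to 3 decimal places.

Var(total) = 535.84 + 58.368 = 594.208.
True-score variance = 301.35 + 58.368 = 359.718, so reliability = 0.6054.
Error variance = 594.208 − 359.718 = 234.49; SEM = √234.49 = 15.313.

15.313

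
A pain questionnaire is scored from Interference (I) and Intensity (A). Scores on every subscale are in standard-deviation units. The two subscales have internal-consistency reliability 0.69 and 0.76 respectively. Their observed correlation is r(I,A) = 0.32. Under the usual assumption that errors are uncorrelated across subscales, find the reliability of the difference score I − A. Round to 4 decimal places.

Var(I−A) = 1 + 1 − 2·0.32 = 2 − 0.64 = 1.36.
With uncorrelated errors the cross-covariances are all true-score covariance, so they carry over unchanged; only the diagonal terms shrink to ρᵢσᵢ².
True-score variance = [0.69 + 0.76] − 0.64 = 1.45 − 0.64 = 0.81.
Reliability = 0.81 / 1.36 = 0.5956.

0.5956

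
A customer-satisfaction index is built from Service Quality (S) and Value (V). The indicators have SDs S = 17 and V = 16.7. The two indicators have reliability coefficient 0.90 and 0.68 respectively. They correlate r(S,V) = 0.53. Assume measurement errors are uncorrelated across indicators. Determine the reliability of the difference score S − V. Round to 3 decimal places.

0.557

Var(S−V) = 17² + 16.7² − 2·17·16.7·0.53 = 567.89 − 300.934 = 266.956.
With uncorrelated errors the cross-covariances are all true-score covariance, so they carry over unchanged; only the diagonal terms shrink to ρᵢσᵢ².
True-score variance = [17²·0.90 + 16.7²·0.68] − 300.934 = 449.745 − 300.934 = 148.811.
Reliability = 148.811 / 266.956 = 0.557.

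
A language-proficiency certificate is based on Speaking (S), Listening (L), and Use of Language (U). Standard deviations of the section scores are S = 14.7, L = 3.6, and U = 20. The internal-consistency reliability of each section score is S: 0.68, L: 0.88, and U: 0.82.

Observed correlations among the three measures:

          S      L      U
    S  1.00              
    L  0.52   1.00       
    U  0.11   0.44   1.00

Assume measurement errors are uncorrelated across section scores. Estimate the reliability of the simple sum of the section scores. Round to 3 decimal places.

0.824

Var(S+L+U) = 14.7² + 3.6² + 20² + 2·[14.7·3.6·0.52 + 14.7·20·0.11 + 3.6·20·0.44] = 629.05 + 183.077 = 812.127.
With uncorrelated errors the cross-covariances are all true-score covariance, so they carry over unchanged; only the diagonal terms shrink to ρᵢσᵢ².
True-score variance = [14.7²·0.68 + 3.6²·0.88 + 20²·0.82] + 183.077 = 486.346 + 183.077 = 669.423.
Reliability = 669.423 / 812.127 = 0.824.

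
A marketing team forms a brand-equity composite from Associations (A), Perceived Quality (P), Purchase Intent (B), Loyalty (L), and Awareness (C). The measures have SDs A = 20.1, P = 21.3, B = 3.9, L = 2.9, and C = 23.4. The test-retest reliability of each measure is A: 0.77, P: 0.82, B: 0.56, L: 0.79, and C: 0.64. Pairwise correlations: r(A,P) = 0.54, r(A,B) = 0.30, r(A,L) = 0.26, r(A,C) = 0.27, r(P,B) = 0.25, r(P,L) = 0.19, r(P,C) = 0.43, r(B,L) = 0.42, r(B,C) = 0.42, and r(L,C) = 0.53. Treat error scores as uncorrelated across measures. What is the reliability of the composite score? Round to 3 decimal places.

0.868

Var(A+P+B+L+C) = 20.1² + 21.3² + 3.9² + 2.9² + 23.4² + 2·[20.1·21.3·0.54 + 20.1·3.9·0.30 + 20.1·2.9·0.26 + 20.1·23.4·0.27 + 21.3·3.9·0.25 + 21.3·2.9·0.19 + 21.3·23.4·0.43 + 3.9·2.9·0.42 + 3.9·23.4·0.42 + 2.9·23.4·0.53] = 1428.88 + 1445.45 = 2874.33.
With uncorrelated errors the cross-covariances are all true-score covariance, so they carry over unchanged; only the diagonal terms shrink to ρᵢσᵢ².
True-score variance = [20.1²·0.77 + 21.3²·0.82 + 3.9²·0.56 + 2.9²·0.79 + 23.4²·0.64] + 1445.45 = 1048.71 + 1445.45 = 2494.16.
Reliability = 2494.16 / 2874.33 = 0.868.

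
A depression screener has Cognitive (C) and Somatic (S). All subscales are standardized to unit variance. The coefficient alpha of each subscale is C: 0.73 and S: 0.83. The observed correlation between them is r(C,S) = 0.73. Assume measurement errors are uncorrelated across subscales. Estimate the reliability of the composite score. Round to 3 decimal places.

0.873

Var(C+S) = 2 + 2·[0.73] = 2 + 1.46 = 3.46.
Under uncorrelated errors the observed covariances equal the true-score covariances, so only the own-variance terms attenuate.
True-score variance = [0.73 + 0.83] + 1.46 = 1.56 + 1.46 = 3.02.
Reliability = 3.02 / 3.46 = 0.873.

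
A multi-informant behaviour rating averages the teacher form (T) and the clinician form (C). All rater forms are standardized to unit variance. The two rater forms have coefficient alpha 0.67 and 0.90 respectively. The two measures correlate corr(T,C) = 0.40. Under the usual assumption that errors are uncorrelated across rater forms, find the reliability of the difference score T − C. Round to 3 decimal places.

Var(T−C) = 1 + 1 − 2·0.40 = 2 − 0.8 = 1.2.
Under uncorrelated errors the observed covariances equal the true-score covariances, so only the own-variance terms attenuate.
True-score variance = [0.67 + 0.90] − 0.8 = 1.57 − 0.8 = 0.77.
Reliability = 0.77 / 1.2 = 0.642.

0.642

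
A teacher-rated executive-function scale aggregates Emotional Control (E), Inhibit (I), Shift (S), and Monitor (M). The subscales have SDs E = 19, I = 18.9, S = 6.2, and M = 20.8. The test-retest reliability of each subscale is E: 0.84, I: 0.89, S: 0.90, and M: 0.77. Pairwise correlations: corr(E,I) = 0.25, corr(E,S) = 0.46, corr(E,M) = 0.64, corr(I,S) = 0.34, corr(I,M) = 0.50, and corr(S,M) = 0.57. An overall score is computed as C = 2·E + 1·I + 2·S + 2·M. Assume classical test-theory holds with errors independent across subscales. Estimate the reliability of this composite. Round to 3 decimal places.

Var(C) = 2²·19² + 18.9² + 2²·6.2² + 2²·20.8² + 2·[2·19·18.9·0.25 + 4·19·6.2·0.46 + 4·19·20.8·0.64 + 2·18.9·6.2·0.34 + 2·18.9·20.8·0.50 + 4·6.2·20.8·0.57] = 3685.53 + 4349.69 = 8035.22.
With uncorrelated errors the cross-covariances are all true-score covariance, so they carry over unchanged; only the diagonal terms shrink to ρᵢσᵢ².
True-score variance = [2²·19²·0.84 + 18.9²·0.89 + 2²·6.2²·0.90 + 2²·20.8²·0.77] + 4349.69 = 3001.79 + 4349.69 = 7351.48.
Reliability = 7351.48 / 8035.22 = 0.915.

0.915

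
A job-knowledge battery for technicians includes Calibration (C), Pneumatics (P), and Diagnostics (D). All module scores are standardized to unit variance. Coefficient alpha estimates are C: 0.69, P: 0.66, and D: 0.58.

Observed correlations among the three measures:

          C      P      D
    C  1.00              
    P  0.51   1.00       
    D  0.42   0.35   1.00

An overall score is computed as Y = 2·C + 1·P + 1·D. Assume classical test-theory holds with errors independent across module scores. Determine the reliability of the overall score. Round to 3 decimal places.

Var(Y) = 2² + 1 + 1 + 2·[2·0.51 + 2·0.42 + 0.35] = 6 + 4.42 = 10.42.
Under uncorrelated errors the observed covariances equal the true-score covariances, so only the own-variance terms attenuate.
True-score variance = [2²·0.69 + 0.66 + 0.58] + 4.42 = 4 + 4.42 = 8.42.
Reliability = 8.42 / 10.42 = 0.808.

0.808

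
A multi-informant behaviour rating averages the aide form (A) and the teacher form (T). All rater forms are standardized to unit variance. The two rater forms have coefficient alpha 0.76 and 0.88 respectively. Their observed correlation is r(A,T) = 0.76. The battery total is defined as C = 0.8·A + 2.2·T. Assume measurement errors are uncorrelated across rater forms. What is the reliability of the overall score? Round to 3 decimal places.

Var(C) = 0.8² + 2.2² + 2·[1.76·0.76] = 5.48 + 2.6752 = 8.1552.
Because errors are independent across components, Cov(Tᵢ,Tⱼ) = Cov(Xᵢ,Xⱼ); the off-diagonal part of the true-score variance is the same as above.
True-score variance = [0.8²·0.76 + 2.2²·0.88] + 2.6752 = 4.7456 + 2.6752 = 7.4208.
Reliability = 7.4208 / 8.1552 = 0.910.

0.910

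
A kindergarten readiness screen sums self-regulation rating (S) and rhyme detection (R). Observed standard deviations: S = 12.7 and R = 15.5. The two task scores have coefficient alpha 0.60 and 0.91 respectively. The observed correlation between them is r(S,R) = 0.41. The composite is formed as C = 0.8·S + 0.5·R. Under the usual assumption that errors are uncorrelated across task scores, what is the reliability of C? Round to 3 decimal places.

Var(C) = 0.8²·12.7² + 0.5²·15.5² + 2·[0.4·12.7·15.5·0.41] = 163.288 + 64.5668 = 227.855.
Because errors are independent across components, Cov(Tᵢ,Tⱼ) = Cov(Xᵢ,Xⱼ); the off-diagonal part of the true-score variance is the same as above.
True-score variance = [0.8²·12.7²·0.60 + 0.5²·15.5²·0.91] + 64.5668 = 116.592 + 64.5668 = 181.159.
Reliability = 181.159 / 227.855 = 0.795.

0.795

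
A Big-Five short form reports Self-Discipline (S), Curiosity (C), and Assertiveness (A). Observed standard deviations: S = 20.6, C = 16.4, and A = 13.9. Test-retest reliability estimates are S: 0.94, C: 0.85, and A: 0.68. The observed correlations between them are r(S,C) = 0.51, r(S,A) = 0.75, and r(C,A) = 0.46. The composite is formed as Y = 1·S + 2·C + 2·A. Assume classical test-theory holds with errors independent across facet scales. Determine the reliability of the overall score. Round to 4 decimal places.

Var(Y) = 20.6² + 2²·16.4² + 2²·13.9² + 2·[2·20.6·16.4·0.51 + 2·20.6·13.9·0.75 + 4·16.4·13.9·0.46] = 2273.04 + 2387.11 = 4660.15.
Because errors are independent across components, Cov(Tᵢ,Tⱼ) = Cov(Xᵢ,Xⱼ); the off-diagonal part of the true-score variance is the same as above.
True-score variance = [20.6²·0.94 + 2²·16.4²·0.85 + 2²·13.9²·0.68] + 2387.11 = 1838.89 + 2387.11 = 4226.
Reliability = 4226 / 4660.15 = 0.9068.

0.9068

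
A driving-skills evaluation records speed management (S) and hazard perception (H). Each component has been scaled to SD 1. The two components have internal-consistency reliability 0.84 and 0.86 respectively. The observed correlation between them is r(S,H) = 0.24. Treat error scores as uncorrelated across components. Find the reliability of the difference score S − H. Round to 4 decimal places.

0.8026

Var(S−H) = 1 + 1 − 2·0.24 = 2 − 0.48 = 1.52.
Because errors are independent across components, Cov(Tᵢ,Tⱼ) = Cov(Xᵢ,Xⱼ); the off-diagonal part of the true-score variance is the same as above.
True-score variance = [0.84 + 0.86] − 0.48 = 1.7 − 0.48 = 1.22.
Reliability = 1.22 / 1.52 = 0.8026.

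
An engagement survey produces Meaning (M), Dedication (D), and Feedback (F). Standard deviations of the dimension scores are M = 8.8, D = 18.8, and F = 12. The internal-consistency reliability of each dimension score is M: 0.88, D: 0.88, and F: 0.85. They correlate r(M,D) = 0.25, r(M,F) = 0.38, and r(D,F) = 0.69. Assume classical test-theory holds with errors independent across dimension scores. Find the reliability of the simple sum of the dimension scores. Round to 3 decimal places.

0.930

Var(M+D+F) = 8.8² + 18.8² + 12² + 2·[8.8·18.8·0.25 + 8.8·12·0.38 + 18.8·12·0.69] = 574.88 + 474.304 = 1049.18.
With uncorrelated errors the cross-covariances are all true-score covariance, so they carry over unchanged; only the diagonal terms shrink to ρᵢσᵢ².
True-score variance = [8.8²·0.88 + 18.8²·0.88 + 12²·0.85] + 474.304 = 501.574 + 474.304 = 975.878.
Reliability = 975.878 / 1049.18 = 0.930.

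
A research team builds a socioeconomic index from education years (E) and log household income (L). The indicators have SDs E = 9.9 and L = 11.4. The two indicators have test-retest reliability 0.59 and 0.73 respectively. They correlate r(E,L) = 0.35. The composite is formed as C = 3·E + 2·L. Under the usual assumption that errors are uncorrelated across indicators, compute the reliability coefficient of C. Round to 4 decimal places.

Var(C) = 3²·9.9² + 2²·11.4² + 2·[6·9.9·11.4·0.35] = 1401.93 + 474.012 = 1875.94.
With uncorrelated errors the cross-covariances are all true-score covariance, so they carry over unchanged; only the diagonal terms shrink to ρᵢσᵢ².
True-score variance = [3²·9.9²·0.59 + 2²·11.4²·0.73] + 474.012 = 899.916 + 474.012 = 1373.93.
Reliability = 1373.93 / 1875.94 = 0.7324.

0.7324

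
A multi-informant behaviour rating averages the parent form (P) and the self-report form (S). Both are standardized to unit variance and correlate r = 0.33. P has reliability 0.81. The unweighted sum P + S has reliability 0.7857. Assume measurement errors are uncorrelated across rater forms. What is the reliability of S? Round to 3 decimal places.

0.620

Var(P+S) = 2 + 2·0.33 = 2.660.
True-score variance = ρ_P + ρ_S + 2·0.33, so 0.7857 = (0.81 + ρ_S + 0.66) / 2.660.
ρ_S = 0.7857·2.660 − 0.81 − 0.66 = 0.620.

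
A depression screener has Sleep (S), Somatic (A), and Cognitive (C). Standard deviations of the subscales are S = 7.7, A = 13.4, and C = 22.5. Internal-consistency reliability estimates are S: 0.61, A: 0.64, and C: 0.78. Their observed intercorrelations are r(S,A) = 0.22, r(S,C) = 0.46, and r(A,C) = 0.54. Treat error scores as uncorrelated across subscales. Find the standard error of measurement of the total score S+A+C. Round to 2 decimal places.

14.11

Var(total) = 745.1 + 530.409 = 1275.51.
True-score variance = 545.96 + 530.409 = 1076.37, so reliability = 0.8439.
Error variance = 1275.51 − 1076.37 = 199.14; SEM = √199.14 = 14.11.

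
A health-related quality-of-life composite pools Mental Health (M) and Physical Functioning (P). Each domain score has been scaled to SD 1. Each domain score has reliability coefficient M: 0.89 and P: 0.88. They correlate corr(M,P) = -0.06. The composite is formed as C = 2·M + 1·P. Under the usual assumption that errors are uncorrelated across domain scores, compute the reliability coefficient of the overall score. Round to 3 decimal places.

0.882

Var(C) = 2² + 1 + 2·[2·(-0.06)] = 5 − 0.24 = 4.76.
Because errors are independent across components, Cov(Tᵢ,Tⱼ) = Cov(Xᵢ,Xⱼ); the off-diagonal part of the true-score variance is the same as above.
True-score variance = [2²·0.89 + 0.88] − 0.24 = 4.44 − 0.24 = 4.2.
Reliability = 4.2 / 4.76 = 0.882.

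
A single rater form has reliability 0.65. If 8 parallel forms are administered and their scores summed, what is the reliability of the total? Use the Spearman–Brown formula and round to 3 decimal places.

ρ_k = kρ / (1 + (k−1)ρ) = 8·0.65 / (1 + 7·0.65) = 5.200 / 5.550 = 0.937.

0.937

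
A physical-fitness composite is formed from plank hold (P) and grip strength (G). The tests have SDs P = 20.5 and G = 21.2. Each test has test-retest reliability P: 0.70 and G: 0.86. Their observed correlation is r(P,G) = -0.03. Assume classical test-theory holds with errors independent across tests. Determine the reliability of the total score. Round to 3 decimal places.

0.776

Var(P+G) = 20.5² + 21.2² + 2·[20.5·21.2·(-0.03)] = 869.69 − 26.076 = 843.614.
Under uncorrelated errors the observed covariances equal the true-score covariances, so only the own-variance terms attenuate.
True-score variance = [20.5²·0.70 + 21.2²·0.86] − 26.076 = 680.693 − 26.076 = 654.617.
Reliability = 654.617 / 843.614 = 0.776.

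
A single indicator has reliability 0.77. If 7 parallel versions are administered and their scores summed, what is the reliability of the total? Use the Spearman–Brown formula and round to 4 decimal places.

0.9591

ρ_k = kρ / (1 + (k−1)ρ) = 7·0.77 / (1 + 6·0.77) = 5.390 / 5.620 = 0.9591.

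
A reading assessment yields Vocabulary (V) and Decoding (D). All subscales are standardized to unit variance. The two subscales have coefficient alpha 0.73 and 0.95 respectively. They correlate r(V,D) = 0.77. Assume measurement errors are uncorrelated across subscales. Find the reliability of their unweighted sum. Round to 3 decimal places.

Var(V+D) = 2 + 2·[0.77] = 2 + 1.54 = 3.54.
Because errors are independent across components, Cov(Tᵢ,Tⱼ) = Cov(Xᵢ,Xⱼ); the off-diagonal part of the true-score variance is the same as above.
True-score variance = [0.73 + 0.95] + 1.54 = 1.68 + 1.54 = 3.22.
Reliability = 3.22 / 3.54 = 0.910.

0.910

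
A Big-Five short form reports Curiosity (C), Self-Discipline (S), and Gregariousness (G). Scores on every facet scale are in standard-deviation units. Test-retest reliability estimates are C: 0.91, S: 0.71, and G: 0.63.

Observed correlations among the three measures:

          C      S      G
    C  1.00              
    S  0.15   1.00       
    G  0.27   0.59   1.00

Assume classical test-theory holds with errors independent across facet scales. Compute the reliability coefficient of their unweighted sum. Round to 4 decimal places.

Var(C+S+G) = 3 + 2·[0.15 + 0.27 + 0.59] = 3 + 2.02 = 5.02.
Under uncorrelated errors the observed covariances equal the true-score covariances, so only the own-variance terms attenuate.
True-score variance = [0.91 + 0.71 + 0.63] + 2.02 = 2.25 + 2.02 = 4.27.
Reliability = 4.27 / 5.02 = 0.8506.

0.8506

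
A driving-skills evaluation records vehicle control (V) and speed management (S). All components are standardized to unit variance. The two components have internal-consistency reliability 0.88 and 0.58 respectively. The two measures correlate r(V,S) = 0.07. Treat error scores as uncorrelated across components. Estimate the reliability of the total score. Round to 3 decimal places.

Var(V+S) = 2 + 2·[0.07] = 2 + 0.14 = 2.14.
Under uncorrelated errors the observed covariances equal the true-score covariances, so only the own-variance terms attenuate.
True-score variance = [0.88 + 0.58] + 0.14 = 1.46 + 0.14 = 1.6.
Reliability = 1.6 / 2.14 = 0.748.

0.748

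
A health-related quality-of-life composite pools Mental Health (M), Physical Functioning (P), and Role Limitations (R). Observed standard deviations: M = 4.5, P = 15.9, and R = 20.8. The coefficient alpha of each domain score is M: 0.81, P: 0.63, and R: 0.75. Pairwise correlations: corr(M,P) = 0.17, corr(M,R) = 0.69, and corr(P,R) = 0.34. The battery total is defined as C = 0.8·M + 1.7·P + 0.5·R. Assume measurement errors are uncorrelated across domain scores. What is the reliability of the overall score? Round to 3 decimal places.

Var(C) = 0.8²·4.5² + 1.7²·15.9² + 0.5²·20.8² + 2·[1.36·4.5·15.9·0.17 + 0.4·4.5·20.8·0.69 + 0.85·15.9·20.8·0.34] = 851.741 + 275.908 = 1127.65.
Under uncorrelated errors the observed covariances equal the true-score covariances, so only the own-variance terms attenuate.
True-score variance = [0.8²·4.5²·0.81 + 1.7²·15.9²·0.63 + 0.5²·20.8²·0.75] + 275.908 = 551.909 + 275.908 = 827.817.
Reliability = 827.817 / 1127.65 = 0.734.

0.734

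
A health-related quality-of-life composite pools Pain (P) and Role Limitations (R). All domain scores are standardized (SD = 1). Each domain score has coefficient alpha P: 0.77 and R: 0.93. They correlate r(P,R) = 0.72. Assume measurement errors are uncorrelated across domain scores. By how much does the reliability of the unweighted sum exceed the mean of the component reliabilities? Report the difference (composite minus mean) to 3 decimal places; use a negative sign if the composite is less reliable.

0.063

Var(sum) = 2 + 1.44 = 3.44; true-score variance = 1.7 + 1.44 = 3.14; composite reliability = 0.9128.
Mean component reliability = 0.8500.
Difference = 0.9128 − 0.8500 = 0.063.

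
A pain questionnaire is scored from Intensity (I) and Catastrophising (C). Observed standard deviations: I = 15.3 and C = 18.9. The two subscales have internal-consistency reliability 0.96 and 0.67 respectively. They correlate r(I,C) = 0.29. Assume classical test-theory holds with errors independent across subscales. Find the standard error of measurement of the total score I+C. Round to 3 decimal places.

11.280

Var(total) = 591.3 + 167.719 = 759.019.
True-score variance = 464.057 + 167.719 = 631.776, so reliability = 0.8324.
Error variance = 759.019 − 631.776 = 127.243; SEM = √127.243 = 11.280.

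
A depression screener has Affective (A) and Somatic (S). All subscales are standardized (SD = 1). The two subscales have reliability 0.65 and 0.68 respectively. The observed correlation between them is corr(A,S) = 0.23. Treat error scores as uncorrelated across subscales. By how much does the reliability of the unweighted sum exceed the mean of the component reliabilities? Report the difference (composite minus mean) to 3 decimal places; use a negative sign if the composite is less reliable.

Var(sum) = 2 + 0.46 = 2.46; true-score variance = 1.33 + 0.46 = 1.79; composite reliability = 0.7276.
Mean component reliability = 0.6650.
Difference = 0.7276 − 0.6650 = 0.063.

0.063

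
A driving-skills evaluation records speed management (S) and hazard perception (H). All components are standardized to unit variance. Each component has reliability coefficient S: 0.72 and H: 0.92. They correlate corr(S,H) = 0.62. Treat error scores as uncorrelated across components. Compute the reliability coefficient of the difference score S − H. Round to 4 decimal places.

0.5263

Var(S−H) = 1 + 1 − 2·0.62 = 2 − 1.24 = 0.76.
With uncorrelated errors the cross-covariances are all true-score covariance, so they carry over unchanged; only the diagonal terms shrink to ρᵢσᵢ².
True-score variance = [0.72 + 0.92] − 1.24 = 1.64 − 1.24 = 0.4.
Reliability = 0.4 / 0.76 = 0.5263.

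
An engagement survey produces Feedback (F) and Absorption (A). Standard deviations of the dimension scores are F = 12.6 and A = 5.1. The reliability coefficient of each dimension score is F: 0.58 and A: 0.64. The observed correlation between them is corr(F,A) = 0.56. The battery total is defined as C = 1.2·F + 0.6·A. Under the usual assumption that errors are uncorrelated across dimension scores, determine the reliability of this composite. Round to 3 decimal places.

0.657

Var(C) = 1.2²·12.6² + 0.6²·5.1² + 2·[0.72·12.6·5.1·0.56] = 237.978 + 51.8193 = 289.797.
Under uncorrelated errors the observed covariances equal the true-score covariances, so only the own-variance terms attenuate.
True-score variance = [1.2²·12.6²·0.58 + 0.6²·5.1²·0.64] + 51.8193 = 138.589 + 51.8193 = 190.408.
Reliability = 190.408 / 289.797 = 0.657.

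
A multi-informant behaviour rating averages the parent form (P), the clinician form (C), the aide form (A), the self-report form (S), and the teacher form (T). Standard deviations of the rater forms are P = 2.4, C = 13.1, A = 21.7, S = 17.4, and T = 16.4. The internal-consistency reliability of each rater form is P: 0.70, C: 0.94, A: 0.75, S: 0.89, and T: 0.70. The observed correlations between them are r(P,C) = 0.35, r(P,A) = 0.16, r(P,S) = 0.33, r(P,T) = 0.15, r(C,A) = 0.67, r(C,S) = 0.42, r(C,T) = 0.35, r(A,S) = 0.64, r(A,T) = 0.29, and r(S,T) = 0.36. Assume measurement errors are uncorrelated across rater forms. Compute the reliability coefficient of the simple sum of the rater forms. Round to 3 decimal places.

0.916

Var(P+C+A+S+T) = 2.4² + 13.1² + 21.7² + 17.4² + 16.4² + 2·[2.4·13.1·0.35 + 2.4·21.7·0.16 + 2.4·17.4·0.33 + 2.4·16.4·0.15 + 13.1·21.7·0.67 + 13.1·17.4·0.42 + 13.1·16.4·0.35 + 21.7·17.4·0.64 + 21.7·16.4·0.29 + 17.4·16.4·0.36] = 1219.98 + 1695.99 = 2915.97.
Under uncorrelated errors the observed covariances equal the true-score covariances, so only the own-variance terms attenuate.
True-score variance = [2.4²·0.70 + 13.1²·0.94 + 21.7²·0.75 + 17.4²·0.89 + 16.4²·0.70] + 1695.99 = 976.241 + 1695.99 = 2672.24.
Reliability = 2672.24 / 2915.97 = 0.916.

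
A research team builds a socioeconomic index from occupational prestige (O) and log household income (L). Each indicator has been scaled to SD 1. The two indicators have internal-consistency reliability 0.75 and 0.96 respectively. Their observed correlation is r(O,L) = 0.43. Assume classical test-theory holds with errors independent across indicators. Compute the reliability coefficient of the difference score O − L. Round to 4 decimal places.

Var(O−L) = 1 + 1 − 2·0.43 = 2 − 0.86 = 1.14.
With uncorrelated errors the cross-covariances are all true-score covariance, so they carry over unchanged; only the diagonal terms shrink to ρᵢσᵢ².
True-score variance = [0.75 + 0.96] − 0.86 = 1.71 − 0.86 = 0.85.
Reliability = 0.85 / 1.14 = 0.7456.

0.7456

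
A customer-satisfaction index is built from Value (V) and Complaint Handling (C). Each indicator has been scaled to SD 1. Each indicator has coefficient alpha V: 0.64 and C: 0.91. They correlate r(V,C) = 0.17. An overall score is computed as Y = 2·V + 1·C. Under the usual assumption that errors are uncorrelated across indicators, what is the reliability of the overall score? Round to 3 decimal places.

Var(Y) = 2² + 1 + 2·[2·0.17] = 5 + 0.68 = 5.68.
With uncorrelated errors the cross-covariances are all true-score covariance, so they carry over unchanged; only the diagonal terms shrink to ρᵢσᵢ².
True-score variance = [2²·0.64 + 0.91] + 0.68 = 3.47 + 0.68 = 4.15.
Reliability = 4.15 / 5.68 = 0.731.

0.731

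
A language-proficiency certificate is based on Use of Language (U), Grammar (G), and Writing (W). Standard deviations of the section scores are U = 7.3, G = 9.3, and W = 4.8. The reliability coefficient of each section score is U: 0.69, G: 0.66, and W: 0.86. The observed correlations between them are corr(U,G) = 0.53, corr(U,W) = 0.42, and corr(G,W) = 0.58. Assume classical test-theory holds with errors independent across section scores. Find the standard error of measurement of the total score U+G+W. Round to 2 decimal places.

Var(total) = 162.82 + 153.179 = 315.999.
True-score variance = 113.668 + 153.179 = 266.847, so reliability = 0.8445.
Error variance = 315.999 − 266.847 = 49.1521; SEM = √49.1521 = 7.01.

7.01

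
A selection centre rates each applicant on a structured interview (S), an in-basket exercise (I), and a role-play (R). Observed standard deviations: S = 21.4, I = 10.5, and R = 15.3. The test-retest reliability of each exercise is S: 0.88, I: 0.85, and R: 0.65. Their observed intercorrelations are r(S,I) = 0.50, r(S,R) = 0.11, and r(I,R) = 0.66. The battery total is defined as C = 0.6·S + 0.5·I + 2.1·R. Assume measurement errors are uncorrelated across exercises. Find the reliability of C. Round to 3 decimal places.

0.760

Var(C) = 0.6²·21.4² + 0.5²·10.5² + 2.1²·15.3² + 2·[0.3·21.4·10.5·0.50 + 1.26·21.4·15.3·0.11 + 1.05·10.5·15.3·0.66] = 1224.77 + 380.832 = 1605.6.
Under uncorrelated errors the observed covariances equal the true-score covariances, so only the own-variance terms attenuate.
True-score variance = [0.6²·21.4²·0.88 + 0.5²·10.5²·0.85 + 2.1²·15.3²·0.65] + 380.832 = 839.529 + 380.832 = 1220.36.
Reliability = 1220.36 / 1605.6 = 0.760.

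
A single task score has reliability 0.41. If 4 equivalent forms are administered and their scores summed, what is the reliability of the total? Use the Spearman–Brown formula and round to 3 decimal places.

0.735

ρ_k = kρ / (1 + (k−1)ρ) = 4·0.41 / (1 + 3·0.41) = 1.640 / 2.230 = 0.735.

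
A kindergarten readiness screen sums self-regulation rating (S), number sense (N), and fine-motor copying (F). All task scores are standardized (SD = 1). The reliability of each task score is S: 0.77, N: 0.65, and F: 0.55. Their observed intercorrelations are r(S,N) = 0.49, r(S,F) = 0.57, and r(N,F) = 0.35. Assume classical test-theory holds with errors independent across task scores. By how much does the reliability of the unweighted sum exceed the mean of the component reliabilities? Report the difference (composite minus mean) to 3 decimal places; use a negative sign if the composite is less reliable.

Var(sum) = 3 + 2.82 = 5.82; true-score variance = 1.97 + 2.82 = 4.79; composite reliability = 0.8230.
Mean component reliability = 0.6567.
Difference = 0.8230 − 0.6567 = 0.166.

0.166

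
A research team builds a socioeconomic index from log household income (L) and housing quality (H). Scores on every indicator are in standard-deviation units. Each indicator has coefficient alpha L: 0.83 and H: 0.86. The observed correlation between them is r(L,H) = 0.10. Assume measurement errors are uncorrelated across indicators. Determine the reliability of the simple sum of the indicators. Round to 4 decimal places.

Var(L+H) = 2 + 2·[0.10] = 2 + 0.2 = 2.2.
With uncorrelated errors the cross-covariances are all true-score covariance, so they carry over unchanged; only the diagonal terms shrink to ρᵢσᵢ².
True-score variance = [0.83 + 0.86] + 0.2 = 1.69 + 0.2 = 1.89.
Reliability = 1.89 / 2.2 = 0.8591.

0.8591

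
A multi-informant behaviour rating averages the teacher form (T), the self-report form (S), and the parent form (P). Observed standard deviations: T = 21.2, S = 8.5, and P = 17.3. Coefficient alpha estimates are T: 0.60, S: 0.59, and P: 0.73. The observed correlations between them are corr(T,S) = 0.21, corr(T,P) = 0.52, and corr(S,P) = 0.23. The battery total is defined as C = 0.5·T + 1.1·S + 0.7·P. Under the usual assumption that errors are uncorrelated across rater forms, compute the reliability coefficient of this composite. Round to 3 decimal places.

Var(C) = 0.5²·21.2² + 1.1²·8.5² + 0.7²·17.3² + 2·[0.55·21.2·8.5·0.21 + 0.35·21.2·17.3·0.52 + 0.77·8.5·17.3·0.23] = 346.435 + 227.212 = 573.647.
With uncorrelated errors the cross-covariances are all true-score covariance, so they carry over unchanged; only the diagonal terms shrink to ρᵢσᵢ².
True-score variance = [0.5²·21.2²·0.60 + 1.1²·8.5²·0.59 + 0.7²·17.3²·0.73] + 227.212 = 226.051 + 227.212 = 453.263.
Reliability = 453.263 / 573.647 = 0.790.

0.790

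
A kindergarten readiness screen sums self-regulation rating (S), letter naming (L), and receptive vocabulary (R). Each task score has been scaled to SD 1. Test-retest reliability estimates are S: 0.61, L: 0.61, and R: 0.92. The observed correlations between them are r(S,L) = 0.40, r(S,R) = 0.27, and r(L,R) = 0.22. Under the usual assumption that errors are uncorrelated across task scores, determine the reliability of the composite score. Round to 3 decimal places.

0.820

Var(S+L+R) = 3 + 2·[0.40 + 0.27 + 0.22] = 3 + 1.78 = 4.78.
Under uncorrelated errors the observed covariances equal the true-score covariances, so only the own-variance terms attenuate.
True-score variance = [0.61 + 0.61 + 0.92] + 1.78 = 2.14 + 1.78 = 3.92.
Reliability = 3.92 / 4.78 = 0.820.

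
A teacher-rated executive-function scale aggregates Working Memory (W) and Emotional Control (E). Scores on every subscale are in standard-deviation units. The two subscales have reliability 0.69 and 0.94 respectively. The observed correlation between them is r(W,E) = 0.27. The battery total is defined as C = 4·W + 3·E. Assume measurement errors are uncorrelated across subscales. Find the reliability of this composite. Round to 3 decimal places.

Var(C) = 4² + 3² + 2·[12·0.27] = 25 + 6.48 = 31.48.
Under uncorrelated errors the observed covariances equal the true-score covariances, so only the own-variance terms attenuate.
True-score variance = [4²·0.69 + 3²·0.94] + 6.48 = 19.5 + 6.48 = 25.98.
Reliability = 25.98 / 31.48 = 0.825.

0.825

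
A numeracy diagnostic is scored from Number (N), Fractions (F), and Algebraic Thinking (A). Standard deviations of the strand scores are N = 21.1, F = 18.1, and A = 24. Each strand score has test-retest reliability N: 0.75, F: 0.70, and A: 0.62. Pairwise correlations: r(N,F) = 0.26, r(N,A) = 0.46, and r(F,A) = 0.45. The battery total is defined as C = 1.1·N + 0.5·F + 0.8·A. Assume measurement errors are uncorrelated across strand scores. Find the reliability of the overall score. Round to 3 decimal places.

0.820

Var(C) = 1.1²·21.1² + 0.5²·18.1² + 0.8²·24² + 2·[0.55·21.1·18.1·0.26 + 0.88·21.1·24·0.46 + 0.4·18.1·24·0.45] = 989.247 + 675.592 = 1664.84.
Because errors are independent across components, Cov(Tᵢ,Tⱼ) = Cov(Xᵢ,Xⱼ); the off-diagonal part of the true-score variance is the same as above.
True-score variance = [1.1²·21.1²·0.75 + 0.5²·18.1²·0.70 + 0.8²·24²·0.62] + 675.592 = 689.917 + 675.592 = 1365.51.
Reliability = 1365.51 / 1664.84 = 0.820.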